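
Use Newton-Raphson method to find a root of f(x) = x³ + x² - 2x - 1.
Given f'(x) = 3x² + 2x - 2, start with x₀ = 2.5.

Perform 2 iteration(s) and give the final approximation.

f(x) = x³ + x² - 2x - 1
f'(x) = 3x² + 2x - 2
x₀ = 2.5

Newton-Raphson formula: x_{n+1} = x_n - f(x_n)/f'(x_n)

Iteration 1:
  f(2.500000) = 15.875000
  f'(2.500000) = 21.750000
  x_1 = 2.500000 - 15.875000/21.750000 = 1.770115
Iteration 2:
  f(1.770115) = 4.139390
  f'(1.770115) = 10.940151
  x_2 = 1.770115 - 4.139390/10.940151 = 1.391748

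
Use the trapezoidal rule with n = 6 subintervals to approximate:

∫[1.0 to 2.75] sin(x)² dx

f(x) = sin(x)²
a = 1.0, b = 2.75, n = 6
h = (b - a)/n = 0.291667

Trapezoidal rule: (h/2)[f(x₀) + 2f(x₁) + 2f(x₂) + ... + f(xₙ)]

x_0 = 1.0000, f(x_0) = 0.708073, coefficient = 1
x_1 = 1.2917, f(x_1) = 0.924089, coefficient = 2
x_2 = 1.5833, f(x_2) = 0.999843, coefficient = 2
x_3 = 1.8750, f(x_3) = 0.910280, coefficient = 2
x_4 = 2.1667, f(x_4) = 0.685022, coefficient = 2
x_5 = 2.4583, f(x_5) = 0.398570, coefficient = 2
x_6 = 2.7500, f(x_6) = 0.145665, coefficient = 1

I ≈ (0.291667/2) × 8.689345 = 1.267196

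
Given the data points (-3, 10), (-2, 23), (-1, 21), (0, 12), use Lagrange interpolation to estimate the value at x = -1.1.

Lagrange interpolation formula:
P(x) = Σ yᵢ × Lᵢ(x)
where Lᵢ(x) = Π_{j≠i} (x - xⱼ)/(xᵢ - xⱼ)

L_0(-1.1) = (-1.1 - (-2))/(-3 - (-2)) × (-1.1 - (-1))/(-3 - (-1)) × (-1.1 - 0)/(-3 - 0) = -0.016500
L_1(-1.1) = (-1.1 - (-3))/(-2 - (-3)) × (-1.1 - (-1))/(-2 - (-1)) × (-1.1 - 0)/(-2 - 0) = 0.104500
L_2(-1.1) = (-1.1 - (-3))/(-1 - (-3)) × (-1.1 - (-2))/(-1 - (-2)) × (-1.1 - 0)/(-1 - 0) = 0.940500
L_3(-1.1) = (-1.1 - (-3))/(0 - (-3)) × (-1.1 - (-2))/(0 - (-2)) × (-1.1 - (-1))/(0 - (-1)) = -0.028500

P(-1.1) = 10×L_0(-1.1) + 23×L_1(-1.1) + 21×L_2(-1.1) + 12×L_3(-1.1)
P(-1.1) = 21.647000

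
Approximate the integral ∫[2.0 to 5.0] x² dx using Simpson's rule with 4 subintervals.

f(x) = x²
a = 2.0, b = 5.0, n = 4
h = (b - a)/n = 0.750000

Simpson's rule: (h/3)[f(x₀) + 4f(x₁) + 2f(x₂) + ... + f(xₙ)]

x_0 = 2.0000, f(x_0) = 4.000000, coefficient = 1
x_1 = 2.7500, f(x_1) = 7.562500, coefficient = 4
x_2 = 3.5000, f(x_2) = 12.250000, coefficient = 2
x_3 = 4.2500, f(x_3) = 18.062500, coefficient = 4
x_4 = 5.0000, f(x_4) = 25.000000, coefficient = 1

I ≈ (0.750000/3) × 156.000000 = 39.000000
Exact value: 39.000000
Error: 0.000000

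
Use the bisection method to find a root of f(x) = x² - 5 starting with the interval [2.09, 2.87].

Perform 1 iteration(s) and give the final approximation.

f(x) = x² - 5
Initial interval: [2.09, 2.87]

Iteration 1:
  c_1 = (2.090000 + 2.870000)/2 = 2.480000
  f(c_1) = f(2.480000) = 1.150400
  f(a) × f(c) < 0, new interval: [2.090000, 2.480000]

After 1 iteration(s), the approximation is c_1 = 2.480000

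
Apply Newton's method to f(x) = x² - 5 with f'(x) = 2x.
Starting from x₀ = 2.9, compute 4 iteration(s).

f(x) = x² - 5
f'(x) = 2x
x₀ = 2.9

Newton-Raphson formula: x_{n+1} = x_n - f(x_n)/f'(x_n)

Iteration 1:
  f(2.900000) = 3.410000
  f'(2.900000) = 5.800000
  x_1 = 2.900000 - 3.410000/5.800000 = 2.312069
Iteration 2:
  f(2.312069) = 0.345663
  f'(2.312069) = 4.624138
  x_2 = 2.312069 - 0.345663/4.624138 = 2.237317
Iteration 3:
  f(2.237317) = 0.005588
  f'(2.237317) = 4.474634
  x_3 = 2.237317 - 0.005588/4.474634 = 2.236068
Iteration 4:
  f(2.236068) = 0.000002
  f'(2.236068) = 4.472137
  x_4 = 2.236068 - 0.000002/4.472137 = 2.236068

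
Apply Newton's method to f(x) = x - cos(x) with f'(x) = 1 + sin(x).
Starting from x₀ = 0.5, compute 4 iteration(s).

f(x) = x - cos(x)
f'(x) = 1 + sin(x)
x₀ = 0.5

Newton-Raphson formula: x_{n+1} = x_n - f(x_n)/f'(x_n)

Iteration 1:
  f(0.500000) = -0.377583
  f'(0.500000) = 1.479426
  x_1 = 0.500000 - (-0.377583)/1.479426 = 0.755222
Iteration 2:
  f(0.755222) = 0.027103
  f'(0.755222) = 1.685451
  x_2 = 0.755222 - 0.027103/1.685451 = 0.739142
Iteration 3:
  f(0.739142) = 0.000095
  f'(0.739142) = 1.673654
  x_3 = 0.739142 - 0.000095/1.673654 = 0.739085
Iteration 4:
  f(0.739085) = 0.000000
  f'(0.739085) = 1.673612
  x_4 = 0.739085 - 0.000000/1.673612 = 0.739085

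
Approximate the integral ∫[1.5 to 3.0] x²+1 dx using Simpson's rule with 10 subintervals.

f(x) = x²+1
a = 1.5, b = 3.0, n = 10
h = (b - a)/n = 0.150000

Simpson's rule: (h/3)[f(x₀) + 4f(x₁) + 2f(x₂) + ... + f(xₙ)]

x_0 = 1.5000, f(x_0) = 3.250000, coefficient = 1
x_1 = 1.6500, f(x_1) = 3.722500, coefficient = 4
x_2 = 1.8000, f(x_2) = 4.240000, coefficient = 2
x_3 = 1.9500, f(x_3) = 4.802500, coefficient = 4
x_4 = 2.1000, f(x_4) = 5.410000, coefficient = 2
x_5 = 2.2500, f(x_5) = 6.062500, coefficient = 4
x_6 = 2.4000, f(x_6) = 6.760000, coefficient = 2
x_7 = 2.5500, f(x_7) = 7.502500, coefficient = 4
x_8 = 2.7000, f(x_8) = 8.290000, coefficient = 2
x_9 = 2.8500, f(x_9) = 9.122500, coefficient = 4
x_10 = 3.0000, f(x_10) = 10.000000, coefficient = 1

I ≈ (0.150000/3) × 187.500000 = 9.375000
Exact value: 9.375000
Error: 0.000000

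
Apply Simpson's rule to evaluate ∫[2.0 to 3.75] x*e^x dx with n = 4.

f(x) = x*e^x
a = 2.0, b = 3.75, n = 4
h = (b - a)/n = 0.437500

Simpson's rule: (h/3)[f(x₀) + 4f(x₁) + 2f(x₂) + ... + f(xₙ)]

x_0 = 2.0000, f(x_0) = 14.778112, coefficient = 1
x_1 = 2.4375, f(x_1) = 27.895710, coefficient = 4
x_2 = 2.8750, f(x_2) = 50.960594, coefficient = 2
x_3 = 3.3125, f(x_3) = 90.940295, coefficient = 4
x_4 = 3.7500, f(x_4) = 159.454058, coefficient = 1

I ≈ (0.437500/3) × 751.497379 = 109.593368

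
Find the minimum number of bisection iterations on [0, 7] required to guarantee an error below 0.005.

We need (b-a)/2^n ≤ 0.005
(7 - 0)/2^n ≤ 0.005
7/2^n ≤ 0.005
2^n ≥ 1400
n ≥ log₂(1400) = 10.45
n ≥ 11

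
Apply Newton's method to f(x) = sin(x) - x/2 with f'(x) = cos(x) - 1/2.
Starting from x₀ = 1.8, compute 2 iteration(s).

f(x) = sin(x) - x/2
f'(x) = cos(x) - 1/2
x₀ = 1.8

Newton-Raphson formula: x_{n+1} = x_n - f(x_n)/f'(x_n)

Iteration 1:
  f(1.800000) = 0.073848
  f'(1.800000) = -0.727202
  x_1 = 1.800000 - 0.073848/(-0.727202) = 1.901550
Iteration 2:
  f(1.901550) = -0.004977
  f'(1.901550) = -0.824756
  x_2 = 1.901550 - (-0.004977)/(-0.824756) = 1.895515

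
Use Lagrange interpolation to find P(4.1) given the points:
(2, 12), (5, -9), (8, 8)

Lagrange interpolation formula:
P(x) = Σ yᵢ × Lᵢ(x)
where Lᵢ(x) = Π_{j≠i} (x - xⱼ)/(xᵢ - xⱼ)

L_0(4.1) = (4.1 - 5)/(2 - 5) × (4.1 - 8)/(2 - 8) = 0.195000
L_1(4.1) = (4.1 - 2)/(5 - 2) × (4.1 - 8)/(5 - 8) = 0.910000
L_2(4.1) = (4.1 - 2)/(8 - 2) × (4.1 - 5)/(8 - 5) = -0.105000

P(4.1) = 12×L_0(4.1) + (-9)×L_1(4.1) + 8×L_2(4.1)
P(4.1) = -6.690000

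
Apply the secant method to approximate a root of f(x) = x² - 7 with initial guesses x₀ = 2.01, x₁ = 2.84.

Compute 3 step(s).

f(x) = x² - 7
x₀ = 2.01, x₁ = 2.84

Secant formula: x_{n+1} = x_n - f(x_n)(x_n - x_{n-1})/(f(x_n) - f(x_{n-1}))

Iteration 1:
  f(2.010000) = -2.959900
  f(2.840000) = 1.065600
  x_2 = 2.840000 - 1.065600×(2.840000 - 2.010000)/(1.065600 - (-2.959900))
       = 2.620289
Iteration 2:
  f(2.840000) = 1.065600
  f(2.620289) = -0.134087
  x_3 = 2.620289 - (-0.134087)×(2.620289 - 2.840000)/(-0.134087 - 1.065600)
       = 2.644845
Iteration 3:
  f(2.620289) = -0.134087
  f(2.644845) = -0.004792
  x_4 = 2.644845 - (-0.004792)×(2.644845 - 2.620289)/(-0.004792 - (-0.134087))
       = 2.645756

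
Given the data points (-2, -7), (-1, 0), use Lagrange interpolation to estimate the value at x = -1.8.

Lagrange interpolation formula:
P(x) = Σ yᵢ × Lᵢ(x)
where Lᵢ(x) = Π_{j≠i} (x - xⱼ)/(xᵢ - xⱼ)

L_0(-1.8) = (-1.8 - (-1))/(-2 - (-1)) = 0.800000
L_1(-1.8) = (-1.8 - (-2))/(-1 - (-2)) = 0.200000

P(-1.8) = (-7)×L_0(-1.8) + 0×L_1(-1.8)
P(-1.8) = -5.600000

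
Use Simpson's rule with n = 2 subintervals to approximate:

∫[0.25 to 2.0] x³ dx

f(x) = x³
a = 0.25, b = 2.0, n = 2
h = (b - a)/n = 0.875000

Simpson's rule: (h/3)[f(x₀) + 4f(x₁) + 2f(x₂) + ... + f(xₙ)]

x_0 = 0.2500, f(x_0) = 0.015625, coefficient = 1
x_1 = 1.1250, f(x_1) = 1.423828, coefficient = 4
x_2 = 2.0000, f(x_2) = 8.000000, coefficient = 1

I ≈ (0.875000/3) × 13.710938 = 3.999023
Exact value: 3.999023
Error: 0.000000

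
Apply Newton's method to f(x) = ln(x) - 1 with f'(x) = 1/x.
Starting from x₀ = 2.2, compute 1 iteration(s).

f(x) = ln(x) - 1
f'(x) = 1/x
x₀ = 2.2

Newton-Raphson formula: x_{n+1} = x_n - f(x_n)/f'(x_n)

Iteration 1:
  f(2.200000) = -0.211543
  f'(2.200000) = 0.454545
  x_1 = 2.200000 - (-0.211543)/0.454545 = 2.665394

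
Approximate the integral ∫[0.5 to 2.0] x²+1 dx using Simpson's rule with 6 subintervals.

f(x) = x²+1
a = 0.5, b = 2.0, n = 6
h = (b - a)/n = 0.250000

Simpson's rule: (h/3)[f(x₀) + 4f(x₁) + 2f(x₂) + ... + f(xₙ)]

x_0 = 0.5000, f(x_0) = 1.250000, coefficient = 1
x_1 = 0.7500, f(x_1) = 1.562500, coefficient = 4
x_2 = 1.0000, f(x_2) = 2.000000, coefficient = 2
x_3 = 1.2500, f(x_3) = 2.562500, coefficient = 4
x_4 = 1.5000, f(x_4) = 3.250000, coefficient = 2
x_5 = 1.7500, f(x_5) = 4.062500, coefficient = 4
x_6 = 2.0000, f(x_6) = 5.000000, coefficient = 1

I ≈ (0.250000/3) × 49.500000 = 4.125000
Exact value: 4.125000
Error: 0.000000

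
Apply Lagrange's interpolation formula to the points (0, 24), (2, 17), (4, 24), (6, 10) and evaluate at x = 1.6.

Lagrange interpolation formula:
P(x) = Σ yᵢ × Lᵢ(x)
where Lᵢ(x) = Π_{j≠i} (x - xⱼ)/(xᵢ - xⱼ)

L_0(1.6) = (1.6 - 2)/(0 - 2) × (1.6 - 4)/(0 - 4) × (1.6 - 6)/(0 - 6) = 0.088000
L_1(1.6) = (1.6 - 0)/(2 - 0) × (1.6 - 4)/(2 - 4) × (1.6 - 6)/(2 - 6) = 1.056000
L_2(1.6) = (1.6 - 0)/(4 - 0) × (1.6 - 2)/(4 - 2) × (1.6 - 6)/(4 - 6) = -0.176000
L_3(1.6) = (1.6 - 0)/(6 - 0) × (1.6 - 2)/(6 - 2) × (1.6 - 4)/(6 - 4) = 0.032000

P(1.6) = 24×L_0(1.6) + 17×L_1(1.6) + 24×L_2(1.6) + 10×L_3(1.6)
P(1.6) = 16.160000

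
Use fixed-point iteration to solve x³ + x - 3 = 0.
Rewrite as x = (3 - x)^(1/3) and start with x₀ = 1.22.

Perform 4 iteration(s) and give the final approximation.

Equation: x³ + x - 3 = 0
Fixed-point form: x = (3 - x)^(1/3)
x₀ = 1.22

x_1 = g(1.220000) = 1.211918
x_2 = g(1.211918) = 1.213750
x_3 = g(1.213750) = 1.213335
x_4 = g(1.213335) = 1.213429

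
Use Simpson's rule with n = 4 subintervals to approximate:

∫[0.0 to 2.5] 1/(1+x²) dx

f(x) = 1/(1+x²)
a = 0.0, b = 2.5, n = 4
h = (b - a)/n = 0.625000

Simpson's rule: (h/3)[f(x₀) + 4f(x₁) + 2f(x₂) + ... + f(xₙ)]

x_0 = 0.0000, f(x_0) = 1.000000, coefficient = 1
x_1 = 0.6250, f(x_1) = 0.719101, coefficient = 4
x_2 = 1.2500, f(x_2) = 0.390244, coefficient = 2
x_3 = 1.8750, f(x_3) = 0.221453, coefficient = 4
x_4 = 2.5000, f(x_4) = 0.137931, coefficient = 1

I ≈ (0.625000/3) × 5.680636 = 1.183466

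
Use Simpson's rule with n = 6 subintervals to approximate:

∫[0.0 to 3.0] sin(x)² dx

f(x) = sin(x)²
a = 0.0, b = 3.0, n = 6
h = (b - a)/n = 0.500000

Simpson's rule: (h/3)[f(x₀) + 4f(x₁) + 2f(x₂) + ... + f(xₙ)]

x_0 = 0.0000, f(x_0) = 0.000000, coefficient = 1
x_1 = 0.5000, f(x_1) = 0.229849, coefficient = 4
x_2 = 1.0000, f(x_2) = 0.708073, coefficient = 2
x_3 = 1.5000, f(x_3) = 0.994996, coefficient = 4
x_4 = 2.0000, f(x_4) = 0.826822, coefficient = 2
x_5 = 2.5000, f(x_5) = 0.358169, coefficient = 4
x_6 = 3.0000, f(x_6) = 0.019915, coefficient = 1

I ≈ (0.500000/3) × 9.421761 = 1.570294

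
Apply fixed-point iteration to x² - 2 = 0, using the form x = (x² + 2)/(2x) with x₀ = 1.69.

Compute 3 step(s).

Equation: x² - 2 = 0
Fixed-point form: x = (x² + 2)/(2x)
x₀ = 1.69

x_1 = g(1.690000) = 1.436716
x_2 = g(1.436716) = 1.414390
x_3 = g(1.414390) = 1.414214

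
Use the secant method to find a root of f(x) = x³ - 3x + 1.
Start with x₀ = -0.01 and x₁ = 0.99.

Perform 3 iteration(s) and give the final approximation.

f(x) = x³ - 3x + 1
x₀ = -0.01, x₁ = 0.99

Secant formula: x_{n+1} = x_n - f(x_n)(x_n - x_{n-1})/(f(x_n) - f(x_{n-1}))

Iteration 1:
  f(-0.010000) = 1.029999
  f(0.990000) = -0.999701
  x_2 = 0.990000 - (-0.999701)×(0.990000 - (-0.010000))/(-0.999701 - 1.029999)
       = 0.497464
Iteration 2:
  f(0.990000) = -0.999701
  f(0.497464) = -0.369284
  x_3 = 0.497464 - (-0.369284)×(0.497464 - 0.990000)/(-0.369284 - (-0.999701))
       = 0.208948
Iteration 3:
  f(0.497464) = -0.369284
  f(0.208948) = 0.382280
  x_4 = 0.208948 - 0.382280×(0.208948 - 0.497464)/(0.382280 - (-0.369284))
       = 0.355700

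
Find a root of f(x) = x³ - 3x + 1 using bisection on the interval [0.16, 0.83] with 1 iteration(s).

f(x) = x³ - 3x + 1
Initial interval: [0.16, 0.83]

Iteration 1:
  c_1 = (0.160000 + 0.830000)/2 = 0.495000
  f(c_1) = f(0.495000) = -0.363713
  f(a) × f(c) < 0, new interval: [0.160000, 0.495000]

After 1 iteration(s), the approximation is c_1 = 0.495000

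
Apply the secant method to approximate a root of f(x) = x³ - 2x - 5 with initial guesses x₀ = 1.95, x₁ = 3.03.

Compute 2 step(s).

f(x) = x³ - 2x - 5
x₀ = 1.95, x₁ = 3.03

Secant formula: x_{n+1} = x_n - f(x_n)(x_n - x_{n-1})/(f(x_n) - f(x_{n-1}))

Iteration 1:
  f(1.950000) = -1.485125
  f(3.030000) = 16.758127
  x_2 = 3.030000 - 16.758127×(3.030000 - 1.950000)/(16.758127 - (-1.485125))
       = 2.037919
Iteration 2:
  f(3.030000) = 16.758127
  f(2.037919) = -0.612125
  x_3 = 2.037919 - (-0.612125)×(2.037919 - 3.030000)/(-0.612125 - 16.758127)
       = 2.072880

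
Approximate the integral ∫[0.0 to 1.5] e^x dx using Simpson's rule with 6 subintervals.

f(x) = e^x
a = 0.0, b = 1.5, n = 6
h = (b - a)/n = 0.250000

Simpson's rule: (h/3)[f(x₀) + 4f(x₁) + 2f(x₂) + ... + f(xₙ)]

x_0 = 0.0000, f(x_0) = 1.000000, coefficient = 1
x_1 = 0.2500, f(x_1) = 1.284025, coefficient = 4
x_2 = 0.5000, f(x_2) = 1.648721, coefficient = 2
x_3 = 0.7500, f(x_3) = 2.117000, coefficient = 4
x_4 = 1.0000, f(x_4) = 2.718282, coefficient = 2
x_5 = 1.2500, f(x_5) = 3.490343, coefficient = 4
x_6 = 1.5000, f(x_6) = 4.481689, coefficient = 1

I ≈ (0.250000/3) × 41.781169 = 3.481764
Exact value: 3.481689
Error: 0.000075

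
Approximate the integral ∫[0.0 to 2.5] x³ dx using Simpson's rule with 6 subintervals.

f(x) = x³
a = 0.0, b = 2.5, n = 6
h = (b - a)/n = 0.416667

Simpson's rule: (h/3)[f(x₀) + 4f(x₁) + 2f(x₂) + ... + f(xₙ)]

x_0 = 0.0000, f(x_0) = 0.000000, coefficient = 1
x_1 = 0.4167, f(x_1) = 0.072338, coefficient = 4
x_2 = 0.8333, f(x_2) = 0.578704, coefficient = 2
x_3 = 1.2500, f(x_3) = 1.953125, coefficient = 4
x_4 = 1.6667, f(x_4) = 4.629630, coefficient = 2
x_5 = 2.0833, f(x_5) = 9.042245, coefficient = 4
x_6 = 2.5000, f(x_6) = 15.625000, coefficient = 1

I ≈ (0.416667/3) × 70.312500 = 9.765625
Exact value: 9.765625
Error: 0.000000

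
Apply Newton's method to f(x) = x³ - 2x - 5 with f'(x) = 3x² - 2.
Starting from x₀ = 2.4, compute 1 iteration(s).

f(x) = x³ - 2x - 5
f'(x) = 3x² - 2
x₀ = 2.4

Newton-Raphson formula: x_{n+1} = x_n - f(x_n)/f'(x_n)

Iteration 1:
  f(2.400000) = 4.024000
  f'(2.400000) = 15.280000
  x_1 = 2.400000 - 4.024000/15.280000 = 2.136649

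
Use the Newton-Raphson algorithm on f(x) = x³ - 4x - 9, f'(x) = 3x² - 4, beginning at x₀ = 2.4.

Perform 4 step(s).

f(x) = x³ - 4x - 9
f'(x) = 3x² - 4
x₀ = 2.4

Newton-Raphson formula: x_{n+1} = x_n - f(x_n)/f'(x_n)

Iteration 1:
  f(2.400000) = -4.776000
  f'(2.400000) = 13.280000
  x_1 = 2.400000 - (-4.776000)/13.280000 = 2.759639
Iteration 2:
  f(2.759639) = 0.977763
  f'(2.759639) = 18.846815
  x_2 = 2.759639 - 0.977763/18.846815 = 2.707759
Iteration 3:
  f(2.707759) = 0.022143
  f'(2.707759) = 17.995878
  x_3 = 2.707759 - 0.022143/17.995878 = 2.706529
Iteration 4:
  f(2.706529) = 0.000012
  f'(2.706529) = 17.975892
  x_4 = 2.706529 - 0.000012/17.975892 = 2.706528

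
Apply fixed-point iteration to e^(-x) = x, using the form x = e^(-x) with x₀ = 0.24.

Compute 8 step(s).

Equation: e^(-x) = x
Fixed-point form: x = e^(-x)
x₀ = 0.24

x_1 = g(0.240000) = 0.786628
x_2 = g(0.786628) = 0.455378
x_3 = g(0.455378) = 0.634208
x_4 = g(0.634208) = 0.530355
x_5 = g(0.530355) = 0.588396
x_6 = g(0.588396) = 0.555217
x_7 = g(0.555217) = 0.573948
x_8 = g(0.573948) = 0.563297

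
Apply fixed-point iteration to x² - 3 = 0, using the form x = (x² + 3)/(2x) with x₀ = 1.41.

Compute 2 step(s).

Equation: x² - 3 = 0
Fixed-point form: x = (x² + 3)/(2x)
x₀ = 1.41

x_1 = g(1.410000) = 1.768830
x_2 = g(1.768830) = 1.732433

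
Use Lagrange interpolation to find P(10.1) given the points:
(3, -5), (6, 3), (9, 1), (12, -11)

Lagrange interpolation formula:
P(x) = Σ yᵢ × Lᵢ(x)
where Lᵢ(x) = Π_{j≠i} (x - xⱼ)/(xᵢ - xⱼ)

L_0(10.1) = (10.1 - 6)/(3 - 6) × (10.1 - 9)/(3 - 9) × (10.1 - 12)/(3 - 12) = 0.052895
L_1(10.1) = (10.1 - 3)/(6 - 3) × (10.1 - 9)/(6 - 9) × (10.1 - 12)/(6 - 12) = -0.274796
L_2(10.1) = (10.1 - 3)/(9 - 3) × (10.1 - 6)/(9 - 6) × (10.1 - 12)/(9 - 12) = 1.024241
L_3(10.1) = (10.1 - 3)/(12 - 3) × (10.1 - 6)/(12 - 6) × (10.1 - 9)/(12 - 9) = 0.197660

P(10.1) = (-5)×L_0(10.1) + 3×L_1(10.1) + 1×L_2(10.1) + (-11)×L_3(10.1)
P(10.1) = -2.238889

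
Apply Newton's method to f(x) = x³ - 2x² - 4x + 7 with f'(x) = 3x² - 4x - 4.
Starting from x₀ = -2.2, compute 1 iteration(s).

f(x) = x³ - 2x² - 4x + 7
f'(x) = 3x² - 4x - 4
x₀ = -2.2

Newton-Raphson formula: x_{n+1} = x_n - f(x_n)/f'(x_n)

Iteration 1:
  f(-2.200000) = -4.528000
  f'(-2.200000) = 19.320000
  x_1 = -2.200000 - (-4.528000)/19.320000 = -1.965631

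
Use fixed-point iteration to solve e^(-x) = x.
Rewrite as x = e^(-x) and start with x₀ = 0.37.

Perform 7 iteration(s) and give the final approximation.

Equation: e^(-x) = x
Fixed-point form: x = e^(-x)
x₀ = 0.37

x_1 = g(0.370000) = 0.690734
x_2 = g(0.690734) = 0.501208
x_3 = g(0.501208) = 0.605798
x_4 = g(0.605798) = 0.545639
x_5 = g(0.545639) = 0.579472
x_6 = g(0.579472) = 0.560194
x_7 = g(0.560194) = 0.571098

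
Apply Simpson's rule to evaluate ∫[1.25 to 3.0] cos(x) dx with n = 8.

f(x) = cos(x)
a = 1.25, b = 3.0, n = 8
h = (b - a)/n = 0.218750

Simpson's rule: (h/3)[f(x₀) + 4f(x₁) + 2f(x₂) + ... + f(xₙ)]

x_0 = 1.2500, f(x_0) = 0.315322, coefficient = 1
x_1 = 1.4688, f(x_1) = 0.101869, coefficient = 4
x_2 = 1.6875, f(x_2) = -0.116439, coefficient = 2
x_3 = 1.9062, f(x_3) = -0.329198, coefficient = 4
x_4 = 2.1250, f(x_4) = -0.526266, coefficient = 2
x_5 = 2.3438, f(x_5) = -0.698253, coefficient = 4
x_6 = 2.5625, f(x_6) = -0.836960, coefficient = 2
x_7 = 2.7812, f(x_7) = -0.935776, coefficient = 4
x_8 = 3.0000, f(x_8) = -0.989992, coefficient = 1

I ≈ (0.218750/3) × -11.079428 = -0.807875
Exact value: -0.807865
Error: 0.000010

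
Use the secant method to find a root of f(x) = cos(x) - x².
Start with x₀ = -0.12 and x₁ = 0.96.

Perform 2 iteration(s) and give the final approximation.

f(x) = cos(x) - x²
x₀ = -0.12, x₁ = 0.96

Secant formula: x_{n+1} = x_n - f(x_n)(x_n - x_{n-1})/(f(x_n) - f(x_{n-1}))

Iteration 1:
  f(-0.120000) = 0.978409
  f(0.960000) = -0.348080
  x_2 = 0.960000 - (-0.348080)×(0.960000 - (-0.120000))/(-0.348080 - 0.978409)
       = 0.676600
Iteration 2:
  f(0.960000) = -0.348080
  f(0.676600) = 0.321918
  x_3 = 0.676600 - 0.321918×(0.676600 - 0.960000)/(0.321918 - (-0.348080))
       = 0.812767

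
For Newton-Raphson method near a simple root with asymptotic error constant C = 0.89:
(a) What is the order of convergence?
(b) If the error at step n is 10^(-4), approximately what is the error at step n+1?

(a) Newton-Raphson has quadratic (order 2) convergence near simple roots.
    This means |e_{n+1}| ≈ C|e_n|².

(b) With |e_n| = 10^(-4) and C = 0.89:
    |e_{n+1}| ≈ 0.89 × (10^(-4))² = 0.89 × 10^(-8)

(a) 2 (quadratic); (b) |e_{n+1}| ≈ 8.900e-09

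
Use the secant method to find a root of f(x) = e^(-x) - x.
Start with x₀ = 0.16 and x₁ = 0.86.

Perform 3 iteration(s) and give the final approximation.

f(x) = e^(-x) - x
x₀ = 0.16, x₁ = 0.86

Secant formula: x_{n+1} = x_n - f(x_n)(x_n - x_{n-1})/(f(x_n) - f(x_{n-1}))

Iteration 1:
  f(0.160000) = 0.692144
  f(0.860000) = -0.436838
  x_2 = 0.860000 - (-0.436838)×(0.860000 - 0.160000)/(-0.436838 - 0.692144)
       = 0.589148
Iteration 2:
  f(0.860000) = -0.436838
  f(0.589148) = -0.034349
  x_3 = 0.589148 - (-0.034349)×(0.589148 - 0.860000)/(-0.034349 - (-0.436838))
       = 0.566034
Iteration 3:
  f(0.589148) = -0.034349
  f(0.566034) = 0.001739
  x_4 = 0.566034 - 0.001739×(0.566034 - 0.589148)/(0.001739 - (-0.034349))
       = 0.567148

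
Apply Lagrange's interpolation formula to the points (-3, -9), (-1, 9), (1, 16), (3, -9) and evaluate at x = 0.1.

Lagrange interpolation formula:
P(x) = Σ yᵢ × Lᵢ(x)
where Lᵢ(x) = Π_{j≠i} (x - xⱼ)/(xᵢ - xⱼ)

L_0(0.1) = (0.1 - (-1))/(-3 - (-1)) × (0.1 - 1)/(-3 - 1) × (0.1 - 3)/(-3 - 3) = -0.059813
L_1(0.1) = (0.1 - (-3))/(-1 - (-3)) × (0.1 - 1)/(-1 - 1) × (0.1 - 3)/(-1 - 3) = 0.505687
L_2(0.1) = (0.1 - (-3))/(1 - (-3)) × (0.1 - (-1))/(1 - (-1)) × (0.1 - 3)/(1 - 3) = 0.618063
L_3(0.1) = (0.1 - (-3))/(3 - (-3)) × (0.1 - (-1))/(3 - (-1)) × (0.1 - 1)/(3 - 1) = -0.063938

P(0.1) = (-9)×L_0(0.1) + 9×L_1(0.1) + 16×L_2(0.1) + (-9)×L_3(0.1)
P(0.1) = 15.553937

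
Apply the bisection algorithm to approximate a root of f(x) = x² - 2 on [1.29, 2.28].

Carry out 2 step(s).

f(x) = x² - 2
Initial interval: [1.29, 2.28]

Iteration 1:
  c_1 = (1.290000 + 2.280000)/2 = 1.785000
  f(c_1) = f(1.785000) = 1.186225
  f(a) × f(c) < 0, new interval: [1.290000, 1.785000]
Iteration 2:
  c_2 = (1.290000 + 1.785000)/2 = 1.537500
  f(c_2) = f(1.537500) = 0.363906
  f(a) × f(c) < 0, new interval: [1.290000, 1.537500]

After 2 iteration(s), the approximation is c_2 = 1.537500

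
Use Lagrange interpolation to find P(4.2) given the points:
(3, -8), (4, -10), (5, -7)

Lagrange interpolation formula:
P(x) = Σ yᵢ × Lᵢ(x)
where Lᵢ(x) = Π_{j≠i} (x - xⱼ)/(xᵢ - xⱼ)

L_0(4.2) = (4.2 - 4)/(3 - 4) × (4.2 - 5)/(3 - 5) = -0.080000
L_1(4.2) = (4.2 - 3)/(4 - 3) × (4.2 - 5)/(4 - 5) = 0.960000
L_2(4.2) = (4.2 - 3)/(5 - 3) × (4.2 - 4)/(5 - 4) = 0.120000

P(4.2) = (-8)×L_0(4.2) + (-10)×L_1(4.2) + (-7)×L_2(4.2)
P(4.2) = -9.800000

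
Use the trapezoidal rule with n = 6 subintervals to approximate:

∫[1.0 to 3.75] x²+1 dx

f(x) = x²+1
a = 1.0, b = 3.75, n = 6
h = (b - a)/n = 0.458333

Trapezoidal rule: (h/2)[f(x₀) + 2f(x₁) + 2f(x₂) + ... + f(xₙ)]

x_0 = 1.0000, f(x_0) = 2.000000, coefficient = 1
x_1 = 1.4583, f(x_1) = 3.126736, coefficient = 2
x_2 = 1.9167, f(x_2) = 4.673611, coefficient = 2
x_3 = 2.3750, f(x_3) = 6.640625, coefficient = 2
x_4 = 2.8333, f(x_4) = 9.027778, coefficient = 2
x_5 = 3.2917, f(x_5) = 11.835069, coefficient = 2
x_6 = 3.7500, f(x_6) = 15.062500, coefficient = 1

I ≈ (0.458333/2) × 87.670139 = 20.091073
Exact value: 19.994792
Error: 0.096282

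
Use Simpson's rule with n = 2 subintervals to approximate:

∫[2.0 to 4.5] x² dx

f(x) = x²
a = 2.0, b = 4.5, n = 2
h = (b - a)/n = 1.250000

Simpson's rule: (h/3)[f(x₀) + 4f(x₁) + 2f(x₂) + ... + f(xₙ)]

x_0 = 2.0000, f(x_0) = 4.000000, coefficient = 1
x_1 = 3.2500, f(x_1) = 10.562500, coefficient = 4
x_2 = 4.5000, f(x_2) = 20.250000, coefficient = 1

I ≈ (1.250000/3) × 66.500000 = 27.708333
Exact value: 27.708333
Error: 0.000000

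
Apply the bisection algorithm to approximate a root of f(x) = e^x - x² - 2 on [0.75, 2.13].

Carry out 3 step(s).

f(x) = e^x - x² - 2
Initial interval: [0.75, 2.13]

Iteration 1:
  c_1 = (0.750000 + 2.130000)/2 = 1.440000
  f(c_1) = f(1.440000) = 0.147096
  f(a) × f(c) < 0, new interval: [0.750000, 1.440000]
Iteration 2:
  c_2 = (0.750000 + 1.440000)/2 = 1.095000
  f(c_2) = f(1.095000) = -0.209842
  f(a) × f(c) ≥ 0, new interval: [1.095000, 1.440000]
Iteration 3:
  c_3 = (1.095000 + 1.440000)/2 = 1.267500
  f(c_3) = f(1.267500) = -0.054595
  f(a) × f(c) ≥ 0, new interval: [1.267500, 1.440000]

After 3 iteration(s), the approximation is c_3 = 1.267500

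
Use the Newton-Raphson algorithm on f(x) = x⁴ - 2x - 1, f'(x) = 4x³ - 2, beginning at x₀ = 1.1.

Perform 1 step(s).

f(x) = x⁴ - 2x - 1
f'(x) = 4x³ - 2
x₀ = 1.1

Newton-Raphson formula: x_{n+1} = x_n - f(x_n)/f'(x_n)

Iteration 1:
  f(1.100000) = -1.735900
  f'(1.100000) = 3.324000
  x_1 = 1.100000 - (-1.735900)/3.324000 = 1.622232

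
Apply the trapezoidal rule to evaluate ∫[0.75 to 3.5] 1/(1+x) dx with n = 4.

f(x) = 1/(1+x)
a = 0.75, b = 3.5, n = 4
h = (b - a)/n = 0.687500

Trapezoidal rule: (h/2)[f(x₀) + 2f(x₁) + 2f(x₂) + ... + f(xₙ)]

x_0 = 0.7500, f(x_0) = 0.571429, coefficient = 1
x_1 = 1.4375, f(x_1) = 0.410256, coefficient = 2
x_2 = 2.1250, f(x_2) = 0.320000, coefficient = 2
x_3 = 2.8125, f(x_3) = 0.262295, coefficient = 2
x_4 = 3.5000, f(x_4) = 0.222222, coefficient = 1

I ≈ (0.687500/2) × 2.778754 = 0.955197
Exact value: 0.944462
Error: 0.010735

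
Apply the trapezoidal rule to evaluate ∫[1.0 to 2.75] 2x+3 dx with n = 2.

f(x) = 2x+3
a = 1.0, b = 2.75, n = 2
h = (b - a)/n = 0.875000

Trapezoidal rule: (h/2)[f(x₀) + 2f(x₁) + 2f(x₂) + ... + f(xₙ)]

x_0 = 1.0000, f(x_0) = 5.000000, coefficient = 1
x_1 = 1.8750, f(x_1) = 6.750000, coefficient = 2
x_2 = 2.7500, f(x_2) = 8.500000, coefficient = 1

I ≈ (0.875000/2) × 27.000000 = 11.812500
Exact value: 11.812500
Error: 0.000000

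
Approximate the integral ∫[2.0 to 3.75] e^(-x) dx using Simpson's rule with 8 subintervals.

f(x) = e^(-x)
a = 2.0, b = 3.75, n = 8
h = (b - a)/n = 0.218750

Simpson's rule: (h/3)[f(x₀) + 4f(x₁) + 2f(x₂) + ... + f(xₙ)]

x_0 = 2.0000, f(x_0) = 0.135335, coefficient = 1
x_1 = 2.2188, f(x_1) = 0.108745, coefficient = 4
x_2 = 2.4375, f(x_2) = 0.087379, coefficient = 2
x_3 = 2.6562, f(x_3) = 0.070211, coefficient = 4
x_4 = 2.8750, f(x_4) = 0.056416, coefficient = 2
x_5 = 3.0938, f(x_5) = 0.045332, coefficient = 4
x_6 = 3.3125, f(x_6) = 0.036425, coefficient = 2
x_7 = 3.5312, f(x_7) = 0.029268, coefficient = 4
x_8 = 3.7500, f(x_8) = 0.023518, coefficient = 1

I ≈ (0.218750/3) × 1.533517 = 0.111819
Exact value: 0.111818
Error: 0.000001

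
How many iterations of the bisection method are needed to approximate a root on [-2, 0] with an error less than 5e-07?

We need (b-a)/2^n ≤ 5e-07
(0 - (-2))/2^n ≤ 5e-07
2/2^n ≤ 5e-07
2^n ≥ 4000000
n ≥ log₂(4000000) = 21.93
n ≥ 22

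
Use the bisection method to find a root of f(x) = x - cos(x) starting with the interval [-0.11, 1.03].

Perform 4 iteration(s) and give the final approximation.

f(x) = x - cos(x)
Initial interval: [-0.11, 1.03]

Iteration 1:
  c_1 = (-0.110000 + 1.030000)/2 = 0.460000
  f(c_1) = f(0.460000) = -0.436052
  f(a) × f(c) ≥ 0, new interval: [0.460000, 1.030000]
Iteration 2:
  c_2 = (0.460000 + 1.030000)/2 = 0.745000
  f(c_2) = f(0.745000) = 0.009912
  f(a) × f(c) < 0, new interval: [0.460000, 0.745000]
Iteration 3:
  c_3 = (0.460000 + 0.745000)/2 = 0.602500
  f(c_3) = f(0.602500) = -0.221421
  f(a) × f(c) ≥ 0, new interval: [0.602500, 0.745000]
Iteration 4:
  c_4 = (0.602500 + 0.745000)/2 = 0.673750
  f(c_4) = f(0.673750) = -0.107737
  f(a) × f(c) ≥ 0, new interval: [0.673750, 0.745000]

After 4 iteration(s), the approximation is c_4 = 0.673750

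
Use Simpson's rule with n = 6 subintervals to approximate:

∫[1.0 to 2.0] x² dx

f(x) = x²
a = 1.0, b = 2.0, n = 6
h = (b - a)/n = 0.166667

Simpson's rule: (h/3)[f(x₀) + 4f(x₁) + 2f(x₂) + ... + f(xₙ)]

x_0 = 1.0000, f(x_0) = 1.000000, coefficient = 1
x_1 = 1.1667, f(x_1) = 1.361111, coefficient = 4
x_2 = 1.3333, f(x_2) = 1.777778, coefficient = 2
x_3 = 1.5000, f(x_3) = 2.250000, coefficient = 4
x_4 = 1.6667, f(x_4) = 2.777778, coefficient = 2
x_5 = 1.8333, f(x_5) = 3.361111, coefficient = 4
x_6 = 2.0000, f(x_6) = 4.000000, coefficient = 1

I ≈ (0.166667/3) × 42.000000 = 2.333333
Exact value: 2.333333
Error: 0.000000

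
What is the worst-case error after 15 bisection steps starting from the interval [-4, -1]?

Bisection error bound: |error| ≤ (b-a)/2^n
|error| ≤ (-1 - (-4))/2^15 = 3/2^15
|error| ≤ 0.0000915527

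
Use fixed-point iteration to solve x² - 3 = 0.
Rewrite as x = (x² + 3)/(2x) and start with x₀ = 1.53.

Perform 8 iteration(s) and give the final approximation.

Equation: x² - 3 = 0
Fixed-point form: x = (x² + 3)/(2x)
x₀ = 1.53

x_1 = g(1.530000) = 1.745392
x_2 = g(1.745392) = 1.732102
x_3 = g(1.732102) = 1.732051
x_4 = g(1.732051) = 1.732051
x_5 = g(1.732051) = 1.732051
x_6 = g(1.732051) = 1.732051
x_7 = g(1.732051) = 1.732051
x_8 = g(1.732051) = 1.732051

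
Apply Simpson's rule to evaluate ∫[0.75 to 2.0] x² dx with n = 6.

f(x) = x²
a = 0.75, b = 2.0, n = 6
h = (b - a)/n = 0.208333

Simpson's rule: (h/3)[f(x₀) + 4f(x₁) + 2f(x₂) + ... + f(xₙ)]

x_0 = 0.7500, f(x_0) = 0.562500, coefficient = 1
x_1 = 0.9583, f(x_1) = 0.918403, coefficient = 4
x_2 = 1.1667, f(x_2) = 1.361111, coefficient = 2
x_3 = 1.3750, f(x_3) = 1.890625, coefficient = 4
x_4 = 1.5833, f(x_4) = 2.506944, coefficient = 2
x_5 = 1.7917, f(x_5) = 3.210069, coefficient = 4
x_6 = 2.0000, f(x_6) = 4.000000, coefficient = 1

I ≈ (0.208333/3) × 36.375000 = 2.526042
Exact value: 2.526042
Error: 0.000000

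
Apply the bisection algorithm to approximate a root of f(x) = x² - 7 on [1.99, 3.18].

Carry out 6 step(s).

f(x) = x² - 7
Initial interval: [1.99, 3.18]

Iteration 1:
  c_1 = (1.990000 + 3.180000)/2 = 2.585000
  f(c_1) = f(2.585000) = -0.317775
  f(a) × f(c) ≥ 0, new interval: [2.585000, 3.180000]
Iteration 2:
  c_2 = (2.585000 + 3.180000)/2 = 2.882500
  f(c_2) = f(2.882500) = 1.308806
  f(a) × f(c) < 0, new interval: [2.585000, 2.882500]
Iteration 3:
  c_3 = (2.585000 + 2.882500)/2 = 2.733750
  f(c_3) = f(2.733750) = 0.473389
  f(a) × f(c) < 0, new interval: [2.585000, 2.733750]
Iteration 4:
  c_4 = (2.585000 + 2.733750)/2 = 2.659375
  f(c_4) = f(2.659375) = 0.072275
  f(a) × f(c) < 0, new interval: [2.585000, 2.659375]
Iteration 5:
  c_5 = (2.585000 + 2.659375)/2 = 2.622187
  f(c_5) = f(2.622187) = -0.124133
  f(a) × f(c) ≥ 0, new interval: [2.622187, 2.659375]
Iteration 6:
  c_6 = (2.622187 + 2.659375)/2 = 2.640781
  f(c_6) = f(2.640781) = -0.026274
  f(a) × f(c) ≥ 0, new interval: [2.640781, 2.659375]

After 6 iteration(s), the approximation is c_6 = 2.640781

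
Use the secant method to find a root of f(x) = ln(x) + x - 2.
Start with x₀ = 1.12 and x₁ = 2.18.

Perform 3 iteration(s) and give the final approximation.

f(x) = ln(x) + x - 2
x₀ = 1.12, x₁ = 2.18

Secant formula: x_{n+1} = x_n - f(x_n)(x_n - x_{n-1})/(f(x_n) - f(x_{n-1}))

Iteration 1:
  f(1.120000) = -0.766671
  f(2.180000) = 0.959325
  x_2 = 2.180000 - 0.959325×(2.180000 - 1.120000)/(0.959325 - (-0.766671))
       = 1.590842
Iteration 2:
  f(2.180000) = 0.959325
  f(1.590842) = 0.055106
  x_3 = 1.590842 - 0.055106×(1.590842 - 2.180000)/(0.055106 - 0.959325)
       = 1.554937
Iteration 3:
  f(1.590842) = 0.055106
  f(1.554937) = -0.003628
  x_4 = 1.554937 - (-0.003628)×(1.554937 - 1.590842)/(-0.003628 - 0.055106)
       = 1.557155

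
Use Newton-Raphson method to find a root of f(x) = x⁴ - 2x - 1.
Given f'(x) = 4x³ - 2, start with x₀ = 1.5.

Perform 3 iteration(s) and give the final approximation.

f(x) = x⁴ - 2x - 1
f'(x) = 4x³ - 2
x₀ = 1.5

Newton-Raphson formula: x_{n+1} = x_n - f(x_n)/f'(x_n)

Iteration 1:
  f(1.500000) = 1.062500
  f'(1.500000) = 11.500000
  x_1 = 1.500000 - 1.062500/11.500000 = 1.407609
Iteration 2:
  f(1.407609) = 0.110579
  f'(1.407609) = 9.155931
  x_2 = 1.407609 - 0.110579/9.155931 = 1.395531
Iteration 3:
  f(1.395531) = 0.001724
  f'(1.395531) = 8.871234
  x_3 = 1.395531 - 0.001724/8.871234 = 1.395337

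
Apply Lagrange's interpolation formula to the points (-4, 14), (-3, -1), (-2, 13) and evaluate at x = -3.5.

Lagrange interpolation formula:
P(x) = Σ yᵢ × Lᵢ(x)
where Lᵢ(x) = Π_{j≠i} (x - xⱼ)/(xᵢ - xⱼ)

L_0(-3.5) = (-3.5 - (-3))/(-4 - (-3)) × (-3.5 - (-2))/(-4 - (-2)) = 0.375000
L_1(-3.5) = (-3.5 - (-4))/(-3 - (-4)) × (-3.5 - (-2))/(-3 - (-2)) = 0.750000
L_2(-3.5) = (-3.5 - (-4))/(-2 - (-4)) × (-3.5 - (-3))/(-2 - (-3)) = -0.125000

P(-3.5) = 14×L_0(-3.5) + (-1)×L_1(-3.5) + 13×L_2(-3.5)
P(-3.5) = 2.875000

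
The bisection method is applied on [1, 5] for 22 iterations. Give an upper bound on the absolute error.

Bisection error bound: |error| ≤ (b-a)/2^n
|error| ≤ (5 - 1)/2^22 = 4/2^22
|error| ≤ 0.0000009537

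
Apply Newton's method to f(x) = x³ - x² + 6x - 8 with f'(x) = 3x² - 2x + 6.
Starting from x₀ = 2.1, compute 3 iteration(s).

f(x) = x³ - x² + 6x - 8
f'(x) = 3x² - 2x + 6
x₀ = 2.1

Newton-Raphson formula: x_{n+1} = x_n - f(x_n)/f'(x_n)

Iteration 1:
  f(2.100000) = 9.451000
  f'(2.100000) = 15.030000
  x_1 = 2.100000 - 9.451000/15.030000 = 1.471191
Iteration 2:
  f(1.471191) = 1.846993
  f'(1.471191) = 9.550827
  x_2 = 1.471191 - 1.846993/9.550827 = 1.277805
Iteration 3:
  f(1.277805) = 0.120429
  f'(1.277805) = 8.342749
  x_3 = 1.277805 - 0.120429/8.342749 = 1.263370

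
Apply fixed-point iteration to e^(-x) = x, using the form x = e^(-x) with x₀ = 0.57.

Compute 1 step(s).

Equation: e^(-x) = x
Fixed-point form: x = e^(-x)
x₀ = 0.57

x_1 = g(0.570000) = 0.565525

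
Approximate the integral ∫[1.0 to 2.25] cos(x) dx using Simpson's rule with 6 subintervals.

f(x) = cos(x)
a = 1.0, b = 2.25, n = 6
h = (b - a)/n = 0.208333

Simpson's rule: (h/3)[f(x₀) + 4f(x₁) + 2f(x₂) + ... + f(xₙ)]

x_0 = 1.0000, f(x_0) = 0.540302, coefficient = 1
x_1 = 1.2083, f(x_1) = 0.354578, coefficient = 4
x_2 = 1.4167, f(x_2) = 0.153520, coefficient = 2
x_3 = 1.6250, f(x_3) = -0.054177, coefficient = 4
x_4 = 1.8333, f(x_4) = -0.259531, coefficient = 2
x_5 = 2.0417, f(x_5) = -0.453662, coefficient = 4
x_6 = 2.2500, f(x_6) = -0.628174, coefficient = 1

I ≈ (0.208333/3) × -0.912938 = -0.063398
Exact value: -0.063398
Error: 0.000001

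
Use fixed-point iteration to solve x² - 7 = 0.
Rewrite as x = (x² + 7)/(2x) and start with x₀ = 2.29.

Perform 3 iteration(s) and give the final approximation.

Equation: x² - 7 = 0
Fixed-point form: x = (x² + 7)/(2x)
x₀ = 2.29

x_1 = g(2.290000) = 2.673384
x_2 = g(2.673384) = 2.645894
x_3 = g(2.645894) = 2.645751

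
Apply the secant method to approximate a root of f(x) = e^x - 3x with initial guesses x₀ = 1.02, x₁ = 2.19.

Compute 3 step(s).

f(x) = e^x - 3x
x₀ = 1.02, x₁ = 2.19

Secant formula: x_{n+1} = x_n - f(x_n)(x_n - x_{n-1})/(f(x_n) - f(x_{n-1}))

Iteration 1:
  f(1.020000) = -0.286805
  f(2.190000) = 2.365213
  x_2 = 2.190000 - 2.365213×(2.190000 - 1.020000)/(2.365213 - (-0.286805))
       = 1.146531
Iteration 2:
  f(2.190000) = 2.365213
  f(1.146531) = -0.292337
  x_3 = 1.146531 - (-0.292337)×(1.146531 - 2.190000)/(-0.292337 - 2.365213)
       = 1.261315
Iteration 3:
  f(1.146531) = -0.292337
  f(1.261315) = -0.253885
  x_4 = 1.261315 - (-0.253885)×(1.261315 - 1.146531)/(-0.253885 - (-0.292337))
       = 2.019186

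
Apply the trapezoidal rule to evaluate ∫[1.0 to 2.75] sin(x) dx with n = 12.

f(x) = sin(x)
a = 1.0, b = 2.75, n = 12
h = (b - a)/n = 0.145833

Trapezoidal rule: (h/2)[f(x₀) + 2f(x₁) + 2f(x₂) + ... + f(xₙ)]

x_0 = 1.0000, f(x_0) = 0.841471, coefficient = 1
x_1 = 1.1458, f(x_1) = 0.911054, coefficient = 2
x_2 = 1.2917, f(x_2) = 0.961296, coefficient = 2
x_3 = 1.4375, f(x_3) = 0.991129, coefficient = 2
x_4 = 1.5833, f(x_4) = 0.999921, coefficient = 2
x_5 = 1.7292, f(x_5) = 0.987486, coefficient = 2
x_6 = 1.8750, f(x_6) = 0.954086, coefficient = 2
x_7 = 2.0208, f(x_7) = 0.900431, coefficient = 2
x_8 = 2.1667, f(x_8) = 0.827660, coefficient = 2
x_9 = 2.3125, f(x_9) = 0.737319, coefficient = 2
x_10 = 2.4583, f(x_10) = 0.631324, coefficient = 2
x_11 = 2.6042, f(x_11) = 0.511927, coefficient = 2
x_12 = 2.7500, f(x_12) = 0.381661, coefficient = 1

I ≈ (0.145833/2) × 20.050396 = 1.462008
Exact value: 1.464605
Error: 0.002597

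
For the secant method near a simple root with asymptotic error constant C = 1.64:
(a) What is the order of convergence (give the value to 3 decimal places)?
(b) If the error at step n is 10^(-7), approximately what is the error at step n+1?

(a) Secant method has superlinear convergence with order φ = (1+√5)/2 ≈ 1.618.
    This means |e_{n+1}| ≈ C|e_n|^1.618.

(b) With |e_n| = 10^(-7) and C = 1.64:
    |e_{n+1}| ≈ 1.64 × (10^(-7))^1.618 = 1.64 × 10^(-11.33)

(a) ≈ 1.618 (golden ratio); (b) |e_{n+1}| ≈ 7.738e-12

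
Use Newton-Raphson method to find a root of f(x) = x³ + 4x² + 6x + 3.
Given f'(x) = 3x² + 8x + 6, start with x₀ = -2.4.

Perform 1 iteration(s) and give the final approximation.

f(x) = x³ + 4x² + 6x + 3
f'(x) = 3x² + 8x + 6
x₀ = -2.4

Newton-Raphson formula: x_{n+1} = x_n - f(x_n)/f'(x_n)

Iteration 1:
  f(-2.400000) = -2.184000
  f'(-2.400000) = 4.080000
  x_1 = -2.400000 - (-2.184000)/4.080000 = -1.864706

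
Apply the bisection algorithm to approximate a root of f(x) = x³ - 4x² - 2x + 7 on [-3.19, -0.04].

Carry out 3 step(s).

f(x) = x³ - 4x² - 2x + 7
Initial interval: [-3.19, -0.04]

Iteration 1:
  c_1 = (-3.190000 + (-0.040000))/2 = -1.615000
  f(c_1) = f(-1.615000) = -4.415183
  f(a) × f(c) ≥ 0, new interval: [-1.615000, -0.040000]
Iteration 2:
  c_2 = (-1.615000 + (-0.040000))/2 = -0.827500
  f(c_2) = f(-0.827500) = 5.349339
  f(a) × f(c) < 0, new interval: [-1.615000, -0.827500]
Iteration 3:
  c_3 = (-1.615000 + (-0.827500))/2 = -1.221250
  f(c_3) = f(-1.221250) = 1.655259
  f(a) × f(c) < 0, new interval: [-1.615000, -1.221250]

After 3 iteration(s), the approximation is c_3 = -1.221250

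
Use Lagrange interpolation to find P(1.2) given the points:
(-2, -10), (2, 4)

Lagrange interpolation formula:
P(x) = Σ yᵢ × Lᵢ(x)
where Lᵢ(x) = Π_{j≠i} (x - xⱼ)/(xᵢ - xⱼ)

L_0(1.2) = (1.2 - 2)/(-2 - 2) = 0.200000
L_1(1.2) = (1.2 - (-2))/(2 - (-2)) = 0.800000

P(1.2) = (-10)×L_0(1.2) + 4×L_1(1.2)
P(1.2) = 1.200000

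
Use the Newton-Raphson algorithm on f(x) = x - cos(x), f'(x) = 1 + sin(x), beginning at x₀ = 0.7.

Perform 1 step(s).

f(x) = x - cos(x)
f'(x) = 1 + sin(x)
x₀ = 0.7

Newton-Raphson formula: x_{n+1} = x_n - f(x_n)/f'(x_n)

Iteration 1:
  f(0.700000) = -0.064842
  f'(0.700000) = 1.644218
  x_1 = 0.700000 - (-0.064842)/1.644218 = 0.739436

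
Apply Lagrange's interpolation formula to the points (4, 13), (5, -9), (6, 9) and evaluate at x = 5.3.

Lagrange interpolation formula:
P(x) = Σ yᵢ × Lᵢ(x)
where Lᵢ(x) = Π_{j≠i} (x - xⱼ)/(xᵢ - xⱼ)

L_0(5.3) = (5.3 - 5)/(4 - 5) × (5.3 - 6)/(4 - 6) = -0.105000
L_1(5.3) = (5.3 - 4)/(5 - 4) × (5.3 - 6)/(5 - 6) = 0.910000
L_2(5.3) = (5.3 - 4)/(6 - 4) × (5.3 - 5)/(6 - 5) = 0.195000

P(5.3) = 13×L_0(5.3) + (-9)×L_1(5.3) + 9×L_2(5.3)
P(5.3) = -7.800000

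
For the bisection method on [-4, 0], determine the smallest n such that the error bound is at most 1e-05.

We need (b-a)/2^n ≤ 1e-05
(0 - (-4))/2^n ≤ 1e-05
4/2^n ≤ 1e-05
2^n ≥ 400000
n ≥ log₂(400000) = 18.61
n ≥ 19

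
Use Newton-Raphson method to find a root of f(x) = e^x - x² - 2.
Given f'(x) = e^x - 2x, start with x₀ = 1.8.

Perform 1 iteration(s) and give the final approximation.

f(x) = e^x - x² - 2
f'(x) = e^x - 2x
x₀ = 1.8

Newton-Raphson formula: x_{n+1} = x_n - f(x_n)/f'(x_n)

Iteration 1:
  f(1.800000) = 0.809647
  f'(1.800000) = 2.449647
  x_1 = 1.800000 - 0.809647/2.449647 = 1.469484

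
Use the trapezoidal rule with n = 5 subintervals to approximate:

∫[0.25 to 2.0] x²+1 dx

f(x) = x²+1
a = 0.25, b = 2.0, n = 5
h = (b - a)/n = 0.350000

Trapezoidal rule: (h/2)[f(x₀) + 2f(x₁) + 2f(x₂) + ... + f(xₙ)]

x_0 = 0.2500, f(x_0) = 1.062500, coefficient = 1
x_1 = 0.6000, f(x_1) = 1.360000, coefficient = 2
x_2 = 0.9500, f(x_2) = 1.902500, coefficient = 2
x_3 = 1.3000, f(x_3) = 2.690000, coefficient = 2
x_4 = 1.6500, f(x_4) = 3.722500, coefficient = 2
x_5 = 2.0000, f(x_5) = 5.000000, coefficient = 1

I ≈ (0.350000/2) × 25.412500 = 4.447187
Exact value: 4.411458
Error: 0.035729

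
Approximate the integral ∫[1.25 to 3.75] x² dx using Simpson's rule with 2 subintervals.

f(x) = x²
a = 1.25, b = 3.75, n = 2
h = (b - a)/n = 1.250000

Simpson's rule: (h/3)[f(x₀) + 4f(x₁) + 2f(x₂) + ... + f(xₙ)]

x_0 = 1.2500, f(x_0) = 1.562500, coefficient = 1
x_1 = 2.5000, f(x_1) = 6.250000, coefficient = 4
x_2 = 3.7500, f(x_2) = 14.062500, coefficient = 1

I ≈ (1.250000/3) × 40.625000 = 16.927083
Exact value: 16.927083
Error: 0.000000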